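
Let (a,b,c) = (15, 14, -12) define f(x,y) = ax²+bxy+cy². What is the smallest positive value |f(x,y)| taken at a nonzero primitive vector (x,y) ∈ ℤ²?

river: ρ → (-12,10,17)
river: ρ → (17,24,-5)
river: ρ → (-5,26,12)
river: ρ → (12,22,-9)
river: ρ → (-9,14,20)
river: ρ → (20,26,-3)
river: ρ → (-3,28,11)
river: ρ → (11,16,-15)
river: ρ → (-15,14,12)
river: ρ → (12,10,-17)
river: ρ → (-17,24,5)
river: ρ → (5,26,-12)
river: ρ → (-12,22,9)
river: ρ → (9,14,-20)
river: ρ → (-20,26,3)
river: ρ → (3,28,-11)
river: ρ → (-11,16,15)
river: ρ → (15,14,-12)
closes: descent 0, river 18
min |a| on river = 3

3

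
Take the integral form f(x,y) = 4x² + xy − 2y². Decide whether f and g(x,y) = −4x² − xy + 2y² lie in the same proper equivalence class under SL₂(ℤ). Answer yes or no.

D₁ = 33, D₂ = 33
river cycle of f (length 4): (-2, 3, 3), (3, 3, -2), (-2, 5, 1), (1, 5, -2)
river cycle of g (length 4): (2, 5, -1), (-1, 5, 2), (2, 3, -3), (-3, 3, 2)
cycles differ ⇒ inequivalent

no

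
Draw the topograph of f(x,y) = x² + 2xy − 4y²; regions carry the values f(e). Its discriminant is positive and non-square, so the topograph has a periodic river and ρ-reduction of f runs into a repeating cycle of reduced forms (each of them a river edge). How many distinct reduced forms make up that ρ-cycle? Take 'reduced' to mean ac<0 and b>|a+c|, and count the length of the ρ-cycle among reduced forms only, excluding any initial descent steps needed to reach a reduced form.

D = 20, ⌊√D⌋ = 4
descent: ρ → (-4,-2,1)
descent: ρ → (1,4,-1)  [lands on river]
river: ρ → (-1,4,1)
ρ-cycle length = 2 (tail of 2 descent steps not counted)

2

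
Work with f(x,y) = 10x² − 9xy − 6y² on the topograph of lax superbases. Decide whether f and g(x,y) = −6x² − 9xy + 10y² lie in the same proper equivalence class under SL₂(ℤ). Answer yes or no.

D₁ = 321, D₂ = 321
river cycle of f (length 6): (-6, 9, 10), (10, 11, -5), (-5, 9, 12), (12, 15, -2), (-2, 17, 4), (4, 15, -6)
river cycle of g (length 6): (10, 9, -6), (-6, 15, 4), (4, 17, -2), (-2, 15, 12), (12, 9, -5), (-5, 11, 10)
cycles differ ⇒ inequivalent

no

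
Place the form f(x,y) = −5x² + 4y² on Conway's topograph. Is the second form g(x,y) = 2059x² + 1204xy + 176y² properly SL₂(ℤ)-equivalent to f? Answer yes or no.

D₁ = 80, D₂ = 80
river cycle of f (length 2): (4, 8, -1), (-1, 8, 4)
river cycle of g (length 2): (4, 8, -1), (-1, 8, 4)
cycles coincide ⇒ equivalent

yes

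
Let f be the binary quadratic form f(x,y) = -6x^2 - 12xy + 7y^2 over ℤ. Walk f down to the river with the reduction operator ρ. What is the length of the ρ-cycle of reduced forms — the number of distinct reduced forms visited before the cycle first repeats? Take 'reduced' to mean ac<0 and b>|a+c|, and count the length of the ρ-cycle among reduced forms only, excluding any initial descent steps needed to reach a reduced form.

D = 312, ⌊√D⌋ = 17
descent: ρ → (7,12,-6)  [lands on river]
river: ρ → (-6,12,7)
river: ρ → (7,16,-2)
river: ρ → (-2,16,7)
ρ-cycle length = 4 (tail of 1 descent step not counted)

4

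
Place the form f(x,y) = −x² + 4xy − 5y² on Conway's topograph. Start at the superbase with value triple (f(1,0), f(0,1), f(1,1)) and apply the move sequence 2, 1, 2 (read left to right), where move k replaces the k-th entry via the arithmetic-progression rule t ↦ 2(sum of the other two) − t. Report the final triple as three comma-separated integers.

start (-1,-5,-2) = (f(1,0),f(0,1),f(1,1))
replace slot 2: 2·((-1)+(-2)) − (-5) = -1 → (-1,-1,-2)
replace slot 1: 2·((-1)+(-2)) − (-1) = -5 → (-5,-1,-2)
replace slot 2: 2·((-5)+(-2)) − (-1) = -13 → (-5,-13,-2)

-5,-13,-2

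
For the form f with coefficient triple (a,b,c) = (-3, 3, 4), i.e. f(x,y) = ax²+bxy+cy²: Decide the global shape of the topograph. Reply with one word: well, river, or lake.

D = b²−4ac = 3² − 4·(-3)·4 = 57
D > 0 non-square ⇒ indefinite ⇒ periodic river

river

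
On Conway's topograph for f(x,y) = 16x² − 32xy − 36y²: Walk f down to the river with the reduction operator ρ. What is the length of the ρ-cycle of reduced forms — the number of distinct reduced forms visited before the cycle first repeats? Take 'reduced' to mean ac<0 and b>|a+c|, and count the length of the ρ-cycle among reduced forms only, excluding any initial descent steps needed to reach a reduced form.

D = 3328, ⌊√D⌋ = 57
descent: ρ → (-36,32,16)  [lands on river]
river: ρ → (16,32,-36)
river: ρ → (-36,40,12)
river: ρ → (12,56,-4)
river: ρ → (-4,56,12)
river: ρ → (12,40,-36)
ρ-cycle length = 6 (tail of 1 descent step not counted)

6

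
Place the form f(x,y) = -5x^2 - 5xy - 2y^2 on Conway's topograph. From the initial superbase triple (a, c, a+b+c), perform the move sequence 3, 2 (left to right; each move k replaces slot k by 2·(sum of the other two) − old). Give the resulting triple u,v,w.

start (-5,-2,-12) = (f(1,0),f(0,1),f(1,1))
replace slot 3: 2·((-5)+(-2)) − (-12) = -2 → (-5,-2,-2)
replace slot 2: 2·((-5)+(-2)) − (-2) = -12 → (-5,-12,-2)

-5,-12,-2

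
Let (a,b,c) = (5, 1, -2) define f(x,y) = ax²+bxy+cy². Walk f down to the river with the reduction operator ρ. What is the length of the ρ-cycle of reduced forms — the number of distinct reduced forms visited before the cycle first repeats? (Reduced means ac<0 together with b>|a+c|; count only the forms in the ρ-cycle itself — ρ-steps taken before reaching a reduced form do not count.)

D = 41, ⌊√D⌋ = 6
descent: ρ → (-2,3,4)  [lands on river]
river: ρ → (4,5,-1)
river: ρ → (-1,5,4)
river: ρ → (4,3,-2)
river: ρ → (-2,5,2)
river: ρ → (2,3,-4)
river: ρ → (-4,5,1)
river: ρ → (1,5,-4)
river: ρ → (-4,3,2)
river: ρ → (2,5,-2)
ρ-cycle length = 10 (tail of 1 descent step not counted)

10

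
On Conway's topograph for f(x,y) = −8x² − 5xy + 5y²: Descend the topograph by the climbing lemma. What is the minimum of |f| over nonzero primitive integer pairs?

descent: ρ → (5,5,-8)  [lands on river]
river: ρ → (-8,11,2)
river: ρ → (2,13,-2)
river: ρ → (-2,11,8)
river: ρ → (8,5,-5)
river: ρ → (-5,5,8)
river: ρ → (8,11,-2)
river: ρ → (-2,13,2)
river: ρ → (2,11,-8)
river: ρ → (-8,5,5)
closes: descent 1, river 10
min |a| on river = 2

2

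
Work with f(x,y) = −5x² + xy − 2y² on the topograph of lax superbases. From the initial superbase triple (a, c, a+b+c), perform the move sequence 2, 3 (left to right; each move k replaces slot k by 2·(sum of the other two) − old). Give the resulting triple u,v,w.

start (-5,-2,-6) = (f(1,0),f(0,1),f(1,1))
replace slot 2: 2·((-5)+(-6)) − (-2) = -20 → (-5,-20,-6)
replace slot 3: 2·((-5)+(-20)) − (-6) = -44 → (-5,-20,-44)

-5,-20,-44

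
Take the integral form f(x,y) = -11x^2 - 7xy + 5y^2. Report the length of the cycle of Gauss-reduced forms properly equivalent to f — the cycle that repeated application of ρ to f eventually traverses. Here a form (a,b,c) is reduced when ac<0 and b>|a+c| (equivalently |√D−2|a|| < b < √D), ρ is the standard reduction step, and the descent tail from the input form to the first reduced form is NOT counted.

D = 269, ⌊√D⌋ = 16
descent: ρ → (5,7,-11)  [lands on river]
river: ρ → (-11,15,1)
river: ρ → (1,15,-11)
river: ρ → (-11,7,5)
river: ρ → (5,13,-5)
river: ρ → (-5,7,11)
river: ρ → (11,15,-1)
river: ρ → (-1,15,11)
river: ρ → (11,7,-5)
river: ρ → (-5,13,5)
ρ-cycle length = 10 (tail of 1 descent step not counted)

10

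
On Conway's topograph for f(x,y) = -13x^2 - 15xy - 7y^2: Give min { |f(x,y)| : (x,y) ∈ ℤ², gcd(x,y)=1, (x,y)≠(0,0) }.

translate: b→-11 (≡15 mod 26), so (13,15,7)→(13,-11,5)
flip: (13,-11,5)→(5,11,13)
translate: b→1 (≡11 mod 10), so (5,11,13)→(5,1,7)
reduced (well bottom): (5,1,7) with a≤c, −a<b≤a
well minimum |f| = |-5| = 5 (negative-definite)

5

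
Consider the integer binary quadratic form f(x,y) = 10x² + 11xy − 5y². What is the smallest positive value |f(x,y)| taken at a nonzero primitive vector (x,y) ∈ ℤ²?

river: ρ → (-5,9,12)
river: ρ → (12,15,-2)
river: ρ → (-2,17,4)
river: ρ → (4,15,-6)
river: ρ → (-6,9,10)
river: ρ → (10,11,-5)
closes: descent 0, river 6
min |a| on river = 2

2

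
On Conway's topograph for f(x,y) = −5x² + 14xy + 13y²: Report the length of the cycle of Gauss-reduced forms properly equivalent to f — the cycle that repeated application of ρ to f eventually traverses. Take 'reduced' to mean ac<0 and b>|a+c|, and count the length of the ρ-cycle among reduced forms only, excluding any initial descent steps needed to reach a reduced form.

D = 456, ⌊√D⌋ = 21
river: ρ → (13,12,-6)
river: ρ → (-6,12,13)
river: ρ → (13,14,-5)
river: ρ → (-5,16,10)
river: ρ → (10,4,-11)
river: ρ → (-11,18,3)
river: ρ → (3,18,-11)
river: ρ → (-11,4,10)
river: ρ → (10,16,-5)
river: ρ → (-5,14,13)
ρ-cycle length = 10 (tail of 0 descent steps not counted)

10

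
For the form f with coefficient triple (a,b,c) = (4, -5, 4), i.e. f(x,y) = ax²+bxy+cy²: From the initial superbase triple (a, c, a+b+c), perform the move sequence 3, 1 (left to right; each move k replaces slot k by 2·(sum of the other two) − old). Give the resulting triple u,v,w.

start (4,4,3) = (f(1,0),f(0,1),f(1,1))
replace slot 3: 2·(4+4) − 3 = 13 → (4,4,13)
replace slot 1: 2·(4+13) − 4 = 30 → (30,4,13)

30,4,13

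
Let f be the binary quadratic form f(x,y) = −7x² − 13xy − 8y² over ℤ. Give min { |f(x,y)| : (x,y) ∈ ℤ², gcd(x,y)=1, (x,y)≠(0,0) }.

translate: b→-1 (≡13 mod 14), so (7,13,8)→(7,-1,2)
flip: (7,-1,2)→(2,1,7)
reduced (well bottom): (2,1,7) with a≤c, −a<b≤a
well minimum |f| = |-2| = 2 (negative-definite)

2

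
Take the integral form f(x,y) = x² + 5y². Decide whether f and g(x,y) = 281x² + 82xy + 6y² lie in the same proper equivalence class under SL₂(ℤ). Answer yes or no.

D₁ = -20, D₂ = -20
f: reduced (well bottom): (1,0,5) with a≤c, −a<b≤a
g: flip: (281,82,6)→(6,-82,281)
g: translate: b→2 (≡-82 mod 12), so (6,-82,281)→(6,2,1)
g: flip: (6,2,1)→(1,-2,6)
g: translate: b→0 (≡-2 mod 2), so (1,-2,6)→(1,0,5)
g: reduced (well bottom): (1,0,5) with a≤c, −a<b≤a
reduced forms (1, 0, 5) vs (1, 0, 5) ⇒ equivalent

yes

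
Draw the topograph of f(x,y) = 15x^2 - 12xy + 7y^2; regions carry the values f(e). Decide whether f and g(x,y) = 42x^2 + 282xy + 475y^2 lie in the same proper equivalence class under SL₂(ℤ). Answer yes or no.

D₁ = -276, D₂ = -276
f: flip: (15,-12,7)→(7,12,15)
f: translate: b→-2 (≡12 mod 14), so (7,12,15)→(7,-2,10)
f: reduced (well bottom): (7,-2,10) with a≤c, −a<b≤a
g: translate: b→30 (≡282 mod 84), so (42,282,475)→(42,30,7)
g: flip: (42,30,7)→(7,-30,42)
g: translate: b→-2 (≡-30 mod 14), so (7,-30,42)→(7,-2,10)
g: reduced (well bottom): (7,-2,10) with a≤c, −a<b≤a
reduced forms (7, -2, 10) vs (7, -2, 10) ⇒ equivalent

yes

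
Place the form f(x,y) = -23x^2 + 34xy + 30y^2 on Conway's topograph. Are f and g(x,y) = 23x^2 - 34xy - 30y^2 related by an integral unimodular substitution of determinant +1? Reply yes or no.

D₁ = 3916, D₂ = 3916
river cycle of f (length 14): (30, 26, -27), (-27, 28, 29), (29, 30, -26), (-26, 22, 33), (33, 44, -15), (-15, 46, 30), (30, 14, -31), (-31, 48, 13), (13, 56, -15), (-15, 34, 46), … (4 more)
river cycle of g (length 14): (-30, 34, 23), (23, 58, -6), (-6, 62, 3), (3, 58, -46), (-46, 34, 15), (15, 56, -13), (-13, 48, 31), (31, 14, -30), (-30, 46, 15), (15, 44, -33), … (4 more)
cycles differ ⇒ inequivalent

no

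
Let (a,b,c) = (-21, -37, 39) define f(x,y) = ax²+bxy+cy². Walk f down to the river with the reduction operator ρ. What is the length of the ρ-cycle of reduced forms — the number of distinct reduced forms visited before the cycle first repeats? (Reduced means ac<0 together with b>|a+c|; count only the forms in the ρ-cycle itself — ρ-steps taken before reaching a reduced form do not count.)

D = 4645, ⌊√D⌋ = 68
descent: ρ → (39,37,-21)  [lands on river]
river: ρ → (-21,47,29)
river: ρ → (29,11,-39)
river: ρ → (-39,67,1)
river: ρ → (1,67,-39)
river: ρ → (-39,11,29)
river: ρ → (29,47,-21)
river: ρ → (-21,37,39)
river: ρ → (39,41,-19)
river: ρ → (-19,35,45)
river: ρ → (45,55,-9)
river: ρ → (-9,53,51)
river: ρ → (51,49,-11)
river: ρ → (-11,61,21)
river: ρ → (21,65,-5)
river: ρ → (-5,65,21)
river: ρ → (21,61,-11)
river: ρ → (-11,49,51)
river: ρ → (51,53,-9)
river: ρ → (-9,55,45)
river: ρ → (45,35,-19)
river: ρ → (-19,41,39)
ρ-cycle length = 22 (tail of 1 descent step not counted)

22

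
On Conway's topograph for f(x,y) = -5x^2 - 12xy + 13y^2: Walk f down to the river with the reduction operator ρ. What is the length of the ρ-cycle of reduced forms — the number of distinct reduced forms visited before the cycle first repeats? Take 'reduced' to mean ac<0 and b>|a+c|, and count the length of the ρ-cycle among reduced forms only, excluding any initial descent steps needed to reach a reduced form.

D = 404, ⌊√D⌋ = 20
descent: ρ → (13,12,-5)  [lands on river]
river: ρ → (-5,18,4)
river: ρ → (4,14,-13)
river: ρ → (-13,12,5)
river: ρ → (5,18,-4)
river: ρ → (-4,14,13)
ρ-cycle length = 6 (tail of 1 descent step not counted)

6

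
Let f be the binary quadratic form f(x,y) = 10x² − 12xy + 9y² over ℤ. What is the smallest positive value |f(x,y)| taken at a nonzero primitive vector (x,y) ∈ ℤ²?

translate: b→8 (≡-12 mod 20), so (10,-12,9)→(10,8,7)
flip: (10,8,7)→(7,-8,10)
translate: b→6 (≡-8 mod 14), so (7,-8,10)→(7,6,9)
reduced (well bottom): (7,6,9) with a≤c, −a<b≤a
well minimum = a = 7

7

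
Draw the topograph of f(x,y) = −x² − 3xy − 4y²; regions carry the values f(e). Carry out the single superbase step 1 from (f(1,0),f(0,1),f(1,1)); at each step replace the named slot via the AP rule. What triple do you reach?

start (-1,-4,-8) = (f(1,0),f(0,1),f(1,1))
replace slot 1: 2·((-4)+(-8)) − (-1) = -23 → (-23,-4,-8)

-23,-4,-8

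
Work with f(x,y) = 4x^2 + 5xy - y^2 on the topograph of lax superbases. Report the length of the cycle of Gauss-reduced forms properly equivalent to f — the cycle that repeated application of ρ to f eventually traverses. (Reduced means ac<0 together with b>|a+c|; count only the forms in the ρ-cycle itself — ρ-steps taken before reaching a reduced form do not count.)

D = 41, ⌊√D⌋ = 6
river: ρ → (-1,5,4)
river: ρ → (4,3,-2)
river: ρ → (-2,5,2)
river: ρ → (2,3,-4)
river: ρ → (-4,5,1)
river: ρ → (1,5,-4)
river: ρ → (-4,3,2)
river: ρ → (2,5,-2)
river: ρ → (-2,3,4)
river: ρ → (4,5,-1)
ρ-cycle length = 10 (tail of 0 descent steps not counted)

10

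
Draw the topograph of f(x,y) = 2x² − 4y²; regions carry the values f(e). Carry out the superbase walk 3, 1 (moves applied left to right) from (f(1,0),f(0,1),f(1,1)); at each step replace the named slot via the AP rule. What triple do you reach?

start (2,-4,-2) = (f(1,0),f(0,1),f(1,1))
replace slot 3: 2·(2+(-4)) − (-2) = -2 → (2,-4,-2)
replace slot 1: 2·((-4)+(-2)) − 2 = -14 → (-14,-4,-2)

-14,-4,-2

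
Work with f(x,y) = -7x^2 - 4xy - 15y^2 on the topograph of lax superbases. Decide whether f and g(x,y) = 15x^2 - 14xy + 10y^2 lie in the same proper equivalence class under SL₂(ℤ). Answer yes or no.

D₁ = -404, D₂ = -404
f is negative-definite; reduce −f:
−f: reduced (well bottom): (7,4,15) with a≤c, −a<b≤a
flip sign back: reduced form of f is (-7,-4,-15)
g: flip: (15,-14,10)→(10,14,15)
g: translate: b→-6 (≡14 mod 20), so (10,14,15)→(10,-6,11)
g: reduced (well bottom): (10,-6,11) with a≤c, −a<b≤a
reduced forms (-7, -4, -15) vs (10, -6, 11) ⇒ inequivalent

no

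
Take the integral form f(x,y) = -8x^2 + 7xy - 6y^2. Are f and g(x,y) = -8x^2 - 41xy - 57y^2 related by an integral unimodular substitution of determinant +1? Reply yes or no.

D₁ = -143, D₂ = -143
f is negative-definite; reduce −f:
−f: flip: (8,-7,6)→(6,7,8)
−f: translate: b→-5 (≡7 mod 12), so (6,7,8)→(6,-5,7)
−f: reduced (well bottom): (6,-5,7) with a≤c, −a<b≤a
flip sign back: reduced form of f is (-6,5,-7)
g is negative-definite; reduce −g:
−g: translate: b→-7 (≡41 mod 16), so (8,41,57)→(8,-7,6)
−g: flip: (8,-7,6)→(6,7,8)
−g: translate: b→-5 (≡7 mod 12), so (6,7,8)→(6,-5,7)
−g: reduced (well bottom): (6,-5,7) with a≤c, −a<b≤a
flip sign back: reduced form of g is (-6,5,-7)
reduced forms (-6, 5, -7) vs (-6, 5, -7) ⇒ equivalent

yes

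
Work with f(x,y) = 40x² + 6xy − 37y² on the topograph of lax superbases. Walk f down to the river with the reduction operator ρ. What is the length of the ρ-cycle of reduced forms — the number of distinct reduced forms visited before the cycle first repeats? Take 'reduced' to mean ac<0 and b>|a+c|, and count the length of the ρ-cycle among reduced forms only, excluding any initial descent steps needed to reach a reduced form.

D = 5956, ⌊√D⌋ = 77
river: ρ → (-37,68,9)
river: ρ → (9,76,-5)
river: ρ → (-5,74,24)
river: ρ → (24,70,-11)
river: ρ → (-11,62,48)
river: ρ → (48,34,-25)
river: ρ → (-25,66,16)
river: ρ → (16,62,-33)
river: ρ → (-33,70,8)
river: ρ → (8,74,-15)
river: ρ → (-15,76,3)
river: ρ → (3,74,-40)
river: ρ → (-40,6,37)
river: ρ → (37,68,-9)
river: ρ → (-9,76,5)
river: ρ → (5,74,-24)
river: ρ → (-24,70,11)
river: ρ → (11,62,-48)
river: ρ → (-48,34,25)
river: ρ → (25,66,-16)
river: ρ → (-16,62,33)
river: ρ → (33,70,-8)
river: ρ → (-8,74,15)
river: ρ → (15,76,-3)
river: ρ → (-3,74,40)
river: ρ → (40,6,-37)
ρ-cycle length = 26 (tail of 0 descent steps not counted)

26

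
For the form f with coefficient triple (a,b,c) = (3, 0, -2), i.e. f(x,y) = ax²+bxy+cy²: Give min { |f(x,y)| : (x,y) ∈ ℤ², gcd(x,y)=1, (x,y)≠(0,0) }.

descent: ρ → (-2,4,1)  [lands on river]
river: ρ → (1,4,-2)
closes: descent 1, river 2
min |a| on river = 1

1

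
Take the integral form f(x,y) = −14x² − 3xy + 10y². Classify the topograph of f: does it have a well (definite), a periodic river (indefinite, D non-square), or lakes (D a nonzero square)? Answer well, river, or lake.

D = b²−4ac = (-3)² − 4·(-14)·10 = 569
D > 0 non-square ⇒ indefinite ⇒ periodic river

river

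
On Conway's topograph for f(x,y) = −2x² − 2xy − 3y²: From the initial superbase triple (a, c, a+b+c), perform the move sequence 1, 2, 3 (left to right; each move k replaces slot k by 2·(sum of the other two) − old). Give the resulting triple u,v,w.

start (-2,-3,-7) = (f(1,0),f(0,1),f(1,1))
replace slot 1: 2·((-3)+(-7)) − (-2) = -18 → (-18,-3,-7)
replace slot 2: 2·((-18)+(-7)) − (-3) = -47 → (-18,-47,-7)
replace slot 3: 2·((-18)+(-47)) − (-7) = -123 → (-18,-47,-123)

-18,-47,-123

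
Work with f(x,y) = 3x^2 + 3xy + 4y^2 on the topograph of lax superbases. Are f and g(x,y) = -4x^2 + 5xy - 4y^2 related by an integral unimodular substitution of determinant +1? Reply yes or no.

D₁ = -39, D₂ = -39
f: reduced (well bottom): (3,3,4) with a≤c, −a<b≤a
g is negative-definite; reduce −g:
−g: translate: b→3 (≡-5 mod 8), so (4,-5,4)→(4,3,3)
−g: flip: (4,3,3)→(3,-3,4)
−g: translate: b→3 (≡-3 mod 6), so (3,-3,4)→(3,3,4)
−g: reduced (well bottom): (3,3,4) with a≤c, −a<b≤a
flip sign back: reduced form of g is (-3,-3,-4)
reduced forms (3, 3, 4) vs (-3, -3, -4) ⇒ inequivalent

no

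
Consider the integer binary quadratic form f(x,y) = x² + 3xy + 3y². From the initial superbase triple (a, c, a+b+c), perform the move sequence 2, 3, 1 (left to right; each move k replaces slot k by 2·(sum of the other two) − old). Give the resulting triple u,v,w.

start (1,3,7) = (f(1,0),f(0,1),f(1,1))
replace slot 2: 2·(1+7) − 3 = 13 → (1,13,7)
replace slot 3: 2·(1+13) − 7 = 21 → (1,13,21)
replace slot 1: 2·(13+21) − 1 = 67 → (67,13,21)

67,13,21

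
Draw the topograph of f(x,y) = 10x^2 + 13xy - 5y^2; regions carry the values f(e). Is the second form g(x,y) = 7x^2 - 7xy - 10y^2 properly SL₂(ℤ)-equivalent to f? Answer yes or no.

D₁ = 369, D₂ = 329
discriminants differ ⇒ not SL₂(ℤ)-equivalent

no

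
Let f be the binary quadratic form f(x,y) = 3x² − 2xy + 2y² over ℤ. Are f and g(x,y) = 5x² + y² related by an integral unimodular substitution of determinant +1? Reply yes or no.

D₁ = -20, D₂ = -20
f: flip: (3,-2,2)→(2,2,3)
f: reduced (well bottom): (2,2,3) with a≤c, −a<b≤a
g: flip: (5,0,1)→(1,0,5)
g: reduced (well bottom): (1,0,5) with a≤c, −a<b≤a
reduced forms (2, 2, 3) vs (1, 0, 5) ⇒ inequivalent

no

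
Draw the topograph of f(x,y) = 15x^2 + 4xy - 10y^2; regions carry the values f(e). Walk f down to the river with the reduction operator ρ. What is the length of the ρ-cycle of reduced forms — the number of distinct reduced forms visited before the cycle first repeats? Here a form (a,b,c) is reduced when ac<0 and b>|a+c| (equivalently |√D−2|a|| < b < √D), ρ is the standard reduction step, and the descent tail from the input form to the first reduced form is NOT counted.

D = 616, ⌊√D⌋ = 24
descent: ρ → (-10,16,9)  [lands on river]
river: ρ → (9,20,-6)
river: ρ → (-6,16,15)
river: ρ → (15,14,-7)
river: ρ → (-7,14,15)
river: ρ → (15,16,-6)
river: ρ → (-6,20,9)
river: ρ → (9,16,-10)
river: ρ → (-10,24,1)
river: ρ → (1,24,-10)
ρ-cycle length = 10 (tail of 1 descent step not counted)

10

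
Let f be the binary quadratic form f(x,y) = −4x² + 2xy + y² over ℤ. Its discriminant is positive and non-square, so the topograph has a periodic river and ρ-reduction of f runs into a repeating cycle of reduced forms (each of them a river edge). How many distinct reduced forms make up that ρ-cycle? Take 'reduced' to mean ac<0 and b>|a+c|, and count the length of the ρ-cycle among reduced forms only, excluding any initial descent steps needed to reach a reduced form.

D = 20, ⌊√D⌋ = 4
descent: ρ → (1,4,-1)  [lands on river]
river: ρ → (-1,4,1)
ρ-cycle length = 2 (tail of 1 descent step not counted)

2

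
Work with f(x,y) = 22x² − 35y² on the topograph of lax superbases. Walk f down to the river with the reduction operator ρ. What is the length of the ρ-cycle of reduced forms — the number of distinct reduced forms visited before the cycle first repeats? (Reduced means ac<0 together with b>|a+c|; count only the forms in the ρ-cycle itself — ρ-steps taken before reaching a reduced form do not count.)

D = 3080, ⌊√D⌋ = 55
descent: ρ → (-35,0,22)
descent: ρ → (22,44,-13)  [lands on river]
river: ρ → (-13,34,37)
river: ρ → (37,40,-10)
river: ρ → (-10,40,37)
river: ρ → (37,34,-13)
river: ρ → (-13,44,22)
ρ-cycle length = 6 (tail of 2 descent steps not counted)

6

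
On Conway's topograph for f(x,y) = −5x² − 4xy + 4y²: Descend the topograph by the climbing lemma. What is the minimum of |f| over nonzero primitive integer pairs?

descent: ρ → (4,4,-5)  [lands on river]
river: ρ → (-5,6,3)
river: ρ → (3,6,-5)
river: ρ → (-5,4,4)
closes: descent 1, river 4
min |a| on river = 3

3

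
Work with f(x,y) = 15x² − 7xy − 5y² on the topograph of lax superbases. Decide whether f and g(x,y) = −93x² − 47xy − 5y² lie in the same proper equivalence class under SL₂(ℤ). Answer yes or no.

D₁ = 349, D₂ = 349
river cycle of f (length 18): (-5, 17, 3), (3, 13, -15), (-15, 17, 1), (1, 17, -15), (-15, 13, 3), (3, 17, -5), (-5, 13, 9), (9, 5, -9), (-9, 13, 5), (5, 17, -3), … (8 more)
river cycle of g (length 18): (-5, 17, 3), (3, 13, -15), (-15, 17, 1), (1, 17, -15), (-15, 13, 3), (3, 17, -5), (-5, 13, 9), (9, 5, -9), (-9, 13, 5), (5, 17, -3), … (8 more)
cycles coincide ⇒ equivalent

yes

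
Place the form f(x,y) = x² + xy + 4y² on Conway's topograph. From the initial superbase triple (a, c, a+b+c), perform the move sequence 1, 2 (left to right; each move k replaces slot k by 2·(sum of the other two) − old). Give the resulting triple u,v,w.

start (1,4,6) = (f(1,0),f(0,1),f(1,1))
replace slot 1: 2·(4+6) − 1 = 19 → (19,4,6)
replace slot 2: 2·(19+6) − 4 = 46 → (19,46,6)

19,46,6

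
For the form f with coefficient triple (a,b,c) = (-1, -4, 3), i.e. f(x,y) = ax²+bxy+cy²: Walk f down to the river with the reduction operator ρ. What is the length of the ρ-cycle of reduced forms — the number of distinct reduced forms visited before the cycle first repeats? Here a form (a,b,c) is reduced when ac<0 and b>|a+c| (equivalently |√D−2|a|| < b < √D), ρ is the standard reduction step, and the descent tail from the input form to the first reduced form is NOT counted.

D = 28, ⌊√D⌋ = 5
descent: ρ → (3,4,-1)  [lands on river]
river: ρ → (-1,4,3)
river: ρ → (3,2,-2)
river: ρ → (-2,2,3)
ρ-cycle length = 4 (tail of 1 descent step not counted)

4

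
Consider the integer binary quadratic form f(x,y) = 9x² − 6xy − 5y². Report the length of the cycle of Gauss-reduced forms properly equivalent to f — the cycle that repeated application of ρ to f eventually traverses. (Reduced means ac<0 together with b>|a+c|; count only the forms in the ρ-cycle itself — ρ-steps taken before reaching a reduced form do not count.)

D = 216, ⌊√D⌋ = 14
descent: ρ → (-5,6,9)  [lands on river]
river: ρ → (9,12,-2)
river: ρ → (-2,12,9)
river: ρ → (9,6,-5)
river: ρ → (-5,14,1)
river: ρ → (1,14,-5)
ρ-cycle length = 6 (tail of 1 descent step not counted)

6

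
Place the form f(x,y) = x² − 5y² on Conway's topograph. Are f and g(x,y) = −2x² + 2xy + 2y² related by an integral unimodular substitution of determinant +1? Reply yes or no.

D₁ = 20, D₂ = 20
river cycle of f (length 2): (1, 4, -1), (-1, 4, 1)
river cycle of g (length 2): (2, 2, -2), (-2, 2, 2)
cycles differ ⇒ inequivalent

no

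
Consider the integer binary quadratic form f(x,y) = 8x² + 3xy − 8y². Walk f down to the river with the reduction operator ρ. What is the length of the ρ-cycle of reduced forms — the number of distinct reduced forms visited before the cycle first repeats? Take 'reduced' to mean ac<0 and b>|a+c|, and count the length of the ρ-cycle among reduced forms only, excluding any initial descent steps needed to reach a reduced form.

D = 265, ⌊√D⌋ = 16
river: ρ → (-8,13,3)
river: ρ → (3,11,-12)
river: ρ → (-12,13,2)
river: ρ → (2,15,-5)
river: ρ → (-5,15,2)
river: ρ → (2,13,-12)
river: ρ → (-12,11,3)
river: ρ → (3,13,-8)
river: ρ → (-8,3,8)
river: ρ → (8,13,-3)
river: ρ → (-3,11,12)
river: ρ → (12,13,-2)
river: ρ → (-2,15,5)
river: ρ → (5,15,-2)
river: ρ → (-2,13,12)
river: ρ → (12,11,-3)
river: ρ → (-3,13,8)
river: ρ → (8,3,-8)
ρ-cycle length = 18 (tail of 0 descent steps not counted)

18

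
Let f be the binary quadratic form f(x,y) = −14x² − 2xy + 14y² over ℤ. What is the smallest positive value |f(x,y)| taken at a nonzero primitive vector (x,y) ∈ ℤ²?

descent: ρ → (14,2,-14)  [lands on river]
river: ρ → (-14,26,2)
river: ρ → (2,26,-14)
river: ρ → (-14,2,14)
river: ρ → (14,26,-2)
river: ρ → (-2,26,14)
closes: descent 1, river 6
min |a| on river = 2

2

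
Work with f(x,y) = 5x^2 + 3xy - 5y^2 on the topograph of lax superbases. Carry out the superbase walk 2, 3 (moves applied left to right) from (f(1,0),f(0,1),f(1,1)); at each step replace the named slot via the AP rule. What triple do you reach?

start (5,-5,3) = (f(1,0),f(0,1),f(1,1))
replace slot 2: 2·(5+3) − (-5) = 21 → (5,21,3)
replace slot 3: 2·(5+21) − 3 = 49 → (5,21,49)

5,21,49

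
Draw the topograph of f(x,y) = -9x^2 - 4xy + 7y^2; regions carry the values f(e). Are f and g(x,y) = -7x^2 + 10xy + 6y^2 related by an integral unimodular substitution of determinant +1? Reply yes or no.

D₁ = 268, D₂ = 268
river cycle of f (length 10): (7, 4, -9), (-9, 14, 2), (2, 14, -9), (-9, 4, 7), (7, 10, -6), (-6, 14, 3), (3, 16, -1), (-1, 16, 3), (3, 14, -6), (-6, 10, 7)
river cycle of g (length 10): (6, 14, -3), (-3, 16, 1), (1, 16, -3), (-3, 14, 6), (6, 10, -7), (-7, 4, 9), (9, 14, -2), (-2, 14, 9), (9, 4, -7), (-7, 10, 6)
cycles differ ⇒ inequivalent

no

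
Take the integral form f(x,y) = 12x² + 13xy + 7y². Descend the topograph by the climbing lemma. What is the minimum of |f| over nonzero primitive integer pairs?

translate: b→-11 (≡13 mod 24), so (12,13,7)→(12,-11,6)
flip: (12,-11,6)→(6,11,12)
translate: b→-1 (≡11 mod 12), so (6,11,12)→(6,-1,7)
reduced (well bottom): (6,-1,7) with a≤c, −a<b≤a
well minimum = a = 6

6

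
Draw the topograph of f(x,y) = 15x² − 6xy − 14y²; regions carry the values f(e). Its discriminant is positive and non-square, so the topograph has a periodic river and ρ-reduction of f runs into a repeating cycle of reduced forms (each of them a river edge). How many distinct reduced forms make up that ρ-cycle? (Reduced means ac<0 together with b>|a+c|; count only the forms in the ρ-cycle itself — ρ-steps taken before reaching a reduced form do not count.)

D = 876, ⌊√D⌋ = 29
descent: ρ → (-14,6,15)  [lands on river]
river: ρ → (15,24,-5)
river: ρ → (-5,26,10)
river: ρ → (10,14,-17)
river: ρ → (-17,20,7)
river: ρ → (7,22,-14)
ρ-cycle length = 6 (tail of 1 descent step not counted)

6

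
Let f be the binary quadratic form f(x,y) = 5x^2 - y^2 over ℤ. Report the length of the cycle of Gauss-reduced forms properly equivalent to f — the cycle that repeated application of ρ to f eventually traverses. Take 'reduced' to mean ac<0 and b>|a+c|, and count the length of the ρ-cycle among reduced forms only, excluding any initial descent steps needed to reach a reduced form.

D = 20, ⌊√D⌋ = 4
descent: ρ → (-1,4,1)  [lands on river]
river: ρ → (1,4,-1)
ρ-cycle length = 2 (tail of 1 descent step not counted)

2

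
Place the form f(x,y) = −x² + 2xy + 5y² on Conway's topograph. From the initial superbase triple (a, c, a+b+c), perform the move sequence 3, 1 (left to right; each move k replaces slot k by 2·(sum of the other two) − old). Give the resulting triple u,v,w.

start (-1,5,6) = (f(1,0),f(0,1),f(1,1))
replace slot 3: 2·((-1)+5) − 6 = 2 → (-1,5,2)
replace slot 1: 2·(5+2) − (-1) = 15 → (15,5,2)

15,5,2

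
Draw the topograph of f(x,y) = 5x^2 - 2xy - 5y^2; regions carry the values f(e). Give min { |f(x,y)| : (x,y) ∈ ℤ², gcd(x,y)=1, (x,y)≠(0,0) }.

descent: ρ → (-5,2,5)  [lands on river]
river: ρ → (5,8,-2)
river: ρ → (-2,8,5)
river: ρ → (5,2,-5)
river: ρ → (-5,8,2)
river: ρ → (2,8,-5)
closes: descent 1, river 6
min |a| on river = 2

2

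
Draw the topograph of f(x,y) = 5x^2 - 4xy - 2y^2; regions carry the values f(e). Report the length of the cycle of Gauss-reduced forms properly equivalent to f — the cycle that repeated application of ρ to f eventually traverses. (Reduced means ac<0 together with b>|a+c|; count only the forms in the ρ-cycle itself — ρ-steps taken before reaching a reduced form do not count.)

D = 56, ⌊√D⌋ = 7
descent: ρ → (-2,4,5)  [lands on river]
river: ρ → (5,6,-1)
river: ρ → (-1,6,5)
river: ρ → (5,4,-2)
ρ-cycle length = 4 (tail of 1 descent step not counted)

4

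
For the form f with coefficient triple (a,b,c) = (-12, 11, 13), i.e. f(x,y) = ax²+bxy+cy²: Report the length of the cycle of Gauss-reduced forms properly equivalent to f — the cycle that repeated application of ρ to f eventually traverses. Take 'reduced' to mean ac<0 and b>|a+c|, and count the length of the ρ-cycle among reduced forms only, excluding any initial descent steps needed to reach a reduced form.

D = 745, ⌊√D⌋ = 27
river: ρ → (13,15,-10)
river: ρ → (-10,25,3)
river: ρ → (3,23,-18)
river: ρ → (-18,13,8)
river: ρ → (8,19,-12)
river: ρ → (-12,5,15)
river: ρ → (15,25,-2)
river: ρ → (-2,27,2)
river: ρ → (2,25,-15)
river: ρ → (-15,5,12)
river: ρ → (12,19,-8)
river: ρ → (-8,13,18)
river: ρ → (18,23,-3)
river: ρ → (-3,25,10)
river: ρ → (10,15,-13)
river: ρ → (-13,11,12)
river: ρ → (12,13,-12)
river: ρ → (-12,11,13)
ρ-cycle length = 18 (tail of 0 descent steps not counted)

18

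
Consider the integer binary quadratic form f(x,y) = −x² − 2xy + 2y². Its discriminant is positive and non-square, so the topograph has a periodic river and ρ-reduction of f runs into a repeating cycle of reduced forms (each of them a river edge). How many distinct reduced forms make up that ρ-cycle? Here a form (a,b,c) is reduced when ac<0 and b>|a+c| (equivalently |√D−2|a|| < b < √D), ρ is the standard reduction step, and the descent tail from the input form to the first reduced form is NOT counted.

D = 12, ⌊√D⌋ = 3
descent: ρ → (2,2,-1)  [lands on river]
river: ρ → (-1,2,2)
ρ-cycle length = 2 (tail of 1 descent step not counted)

2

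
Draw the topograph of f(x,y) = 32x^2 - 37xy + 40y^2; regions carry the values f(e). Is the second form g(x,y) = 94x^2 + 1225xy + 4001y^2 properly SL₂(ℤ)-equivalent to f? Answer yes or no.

D₁ = -3751, D₂ = -3751
f: translate: b→27 (≡-37 mod 64), so (32,-37,40)→(32,27,35)
f: reduced (well bottom): (32,27,35) with a≤c, −a<b≤a
g: translate: b→-91 (≡1225 mod 188), so (94,1225,4001)→(94,-91,32)
g: flip: (94,-91,32)→(32,91,94)
g: translate: b→27 (≡91 mod 64), so (32,91,94)→(32,27,35)
g: reduced (well bottom): (32,27,35) with a≤c, −a<b≤a
reduced forms (32, 27, 35) vs (32, 27, 35) ⇒ equivalent

yes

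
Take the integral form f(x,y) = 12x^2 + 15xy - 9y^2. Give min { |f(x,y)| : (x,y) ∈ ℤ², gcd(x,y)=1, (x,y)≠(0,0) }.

river: ρ → (-9,21,6)
river: ρ → (6,15,-18)
river: ρ → (-18,21,3)
river: ρ → (3,21,-18)
river: ρ → (-18,15,6)
river: ρ → (6,21,-9)
river: ρ → (-9,15,12)
river: ρ → (12,9,-12)
river: ρ → (-12,15,9)
river: ρ → (9,21,-6)
river: ρ → (-6,15,18)
river: ρ → (18,21,-3)
river: ρ → (-3,21,18)
river: ρ → (18,15,-6)
river: ρ → (-6,21,9)
river: ρ → (9,15,-12)
river: ρ → (-12,9,12)
river: ρ → (12,15,-9)
closes: descent 0, river 18
min |a| on river = 3

3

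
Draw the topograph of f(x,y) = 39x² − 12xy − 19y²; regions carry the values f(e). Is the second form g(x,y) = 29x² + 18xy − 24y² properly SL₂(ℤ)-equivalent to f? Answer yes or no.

D₁ = 3108, D₂ = 3108
river cycle of f (length 8): (-19, 50, 8), (8, 46, -31), (-31, 16, 23), (23, 30, -24), (-24, 18, 29), (29, 40, -13), (-13, 38, 32), (32, 26, -19)
river cycle of g (length 8): (-24, 30, 23), (23, 16, -31), (-31, 46, 8), (8, 50, -19), (-19, 26, 32), (32, 38, -13), (-13, 40, 29), (29, 18, -24)
cycles differ ⇒ inequivalent

no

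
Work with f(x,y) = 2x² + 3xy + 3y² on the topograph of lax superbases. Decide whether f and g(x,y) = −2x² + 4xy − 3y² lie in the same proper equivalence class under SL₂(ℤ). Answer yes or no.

D₁ = -15, D₂ = -8
discriminants differ ⇒ not SL₂(ℤ)-equivalent

no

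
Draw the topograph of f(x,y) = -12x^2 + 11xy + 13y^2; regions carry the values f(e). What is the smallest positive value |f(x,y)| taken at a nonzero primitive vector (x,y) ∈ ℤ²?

river: ρ → (13,15,-10)
river: ρ → (-10,25,3)
river: ρ → (3,23,-18)
river: ρ → (-18,13,8)
river: ρ → (8,19,-12)
river: ρ → (-12,5,15)
river: ρ → (15,25,-2)
river: ρ → (-2,27,2)
river: ρ → (2,25,-15)
river: ρ → (-15,5,12)
river: ρ → (12,19,-8)
river: ρ → (-8,13,18)
river: ρ → (18,23,-3)
river: ρ → (-3,25,10)
river: ρ → (10,15,-13)
river: ρ → (-13,11,12)
river: ρ → (12,13,-12)
river: ρ → (-12,11,13)
closes: descent 0, river 18
min |a| on river = 2

2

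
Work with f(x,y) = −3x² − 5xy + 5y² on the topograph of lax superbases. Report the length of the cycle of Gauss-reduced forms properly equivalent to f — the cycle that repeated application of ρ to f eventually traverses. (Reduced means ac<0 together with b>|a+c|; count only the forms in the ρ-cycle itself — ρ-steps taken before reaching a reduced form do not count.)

D = 85, ⌊√D⌋ = 9
descent: ρ → (5,5,-3)  [lands on river]
river: ρ → (-3,7,3)
river: ρ → (3,5,-5)
river: ρ → (-5,5,3)
river: ρ → (3,7,-3)
river: ρ → (-3,5,5)
ρ-cycle length = 6 (tail of 1 descent step not counted)

6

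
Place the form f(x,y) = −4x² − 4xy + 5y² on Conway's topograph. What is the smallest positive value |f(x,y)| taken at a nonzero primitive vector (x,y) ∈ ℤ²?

descent: ρ → (5,4,-4)  [lands on river]
river: ρ → (-4,4,5)
river: ρ → (5,6,-3)
river: ρ → (-3,6,5)
closes: descent 1, river 4
min |a| on river = 3

3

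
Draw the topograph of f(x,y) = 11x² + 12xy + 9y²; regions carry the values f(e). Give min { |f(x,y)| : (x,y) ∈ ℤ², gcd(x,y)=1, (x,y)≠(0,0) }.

translate: b→-10 (≡12 mod 22), so (11,12,9)→(11,-10,8)
flip: (11,-10,8)→(8,10,11)
translate: b→-6 (≡10 mod 16), so (8,10,11)→(8,-6,9)
reduced (well bottom): (8,-6,9) with a≤c, −a<b≤a
well minimum = a = 8

8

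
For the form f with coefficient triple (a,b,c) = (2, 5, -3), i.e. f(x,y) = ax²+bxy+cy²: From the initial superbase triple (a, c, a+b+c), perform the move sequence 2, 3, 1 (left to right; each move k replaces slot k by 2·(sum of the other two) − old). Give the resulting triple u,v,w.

start (2,-3,4) = (f(1,0),f(0,1),f(1,1))
replace slot 2: 2·(2+4) − (-3) = 15 → (2,15,4)
replace slot 3: 2·(2+15) − 4 = 30 → (2,15,30)
replace slot 1: 2·(15+30) − 2 = 88 → (88,15,30)

88,15,30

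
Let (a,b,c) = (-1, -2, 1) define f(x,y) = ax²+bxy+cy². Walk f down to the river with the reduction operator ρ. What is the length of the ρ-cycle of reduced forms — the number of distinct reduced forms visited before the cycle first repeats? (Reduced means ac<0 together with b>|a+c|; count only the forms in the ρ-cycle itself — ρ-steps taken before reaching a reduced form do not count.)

D = 8, ⌊√D⌋ = 2
descent: ρ → (1,2,-1)  [lands on river]
river: ρ → (-1,2,1)
ρ-cycle length = 2 (tail of 1 descent step not counted)

2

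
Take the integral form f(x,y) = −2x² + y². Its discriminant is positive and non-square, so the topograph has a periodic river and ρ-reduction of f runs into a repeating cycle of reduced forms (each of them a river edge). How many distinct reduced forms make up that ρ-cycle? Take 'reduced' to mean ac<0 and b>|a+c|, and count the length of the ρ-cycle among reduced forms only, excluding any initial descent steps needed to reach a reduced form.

D = 8, ⌊√D⌋ = 2
descent: ρ → (1,2,-1)  [lands on river]
river: ρ → (-1,2,1)
ρ-cycle length = 2 (tail of 1 descent step not counted)

2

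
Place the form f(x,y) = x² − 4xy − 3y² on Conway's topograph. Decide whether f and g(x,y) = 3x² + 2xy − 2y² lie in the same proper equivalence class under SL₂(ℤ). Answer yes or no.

D₁ = 28, D₂ = 28
river cycle of f (length 4): (-3, 4, 1), (1, 4, -3), (-3, 2, 2), (2, 2, -3)
river cycle of g (length 4): (-2, 2, 3), (3, 4, -1), (-1, 4, 3), (3, 2, -2)
cycles differ ⇒ inequivalent

no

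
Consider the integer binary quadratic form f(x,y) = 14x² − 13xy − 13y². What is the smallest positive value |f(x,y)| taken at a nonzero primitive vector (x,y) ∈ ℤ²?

descent: ρ → (-13,13,14)  [lands on river]
river: ρ → (14,15,-12)
river: ρ → (-12,9,17)
river: ρ → (17,25,-4)
river: ρ → (-4,23,23)
river: ρ → (23,23,-4)
river: ρ → (-4,25,17)
river: ρ → (17,9,-12)
river: ρ → (-12,15,14)
river: ρ → (14,13,-13)
closes: descent 1, river 10
min |a| on river = 4

4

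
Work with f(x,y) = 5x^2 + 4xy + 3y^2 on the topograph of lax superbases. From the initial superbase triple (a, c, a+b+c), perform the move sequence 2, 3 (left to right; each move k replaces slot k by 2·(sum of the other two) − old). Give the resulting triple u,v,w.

start (5,3,12) = (f(1,0),f(0,1),f(1,1))
replace slot 2: 2·(5+12) − 3 = 31 → (5,31,12)
replace slot 3: 2·(5+31) − 12 = 60 → (5,31,60)

5,31,60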